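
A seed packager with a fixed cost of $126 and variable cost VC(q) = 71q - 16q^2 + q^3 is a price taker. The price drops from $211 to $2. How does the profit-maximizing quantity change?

Output falls from 14 to 0 (the firm shuts down)

MC = 71 - 32q + 3q^2; the shutdown threshold is min AVC = $7 (at q = 8).
With P = $211 above the shutdown price, P = MC gives q = 14.
At P = $2 < min AVC = $7, price no longer covers variable cost at any output, so the firm shuts down: q = 0.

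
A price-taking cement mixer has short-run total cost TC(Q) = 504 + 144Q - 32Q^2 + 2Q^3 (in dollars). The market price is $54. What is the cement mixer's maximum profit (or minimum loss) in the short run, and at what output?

Profit = -$180 at Q = 9

AVC = 144 - 32Q + 2Q^2; min AVC = $16 at Q = 8. Since P = $54 ≥ min AVC, the firm produces.
With MC = 144 - 64Q + 6Q^2, P = MC on the upward-sloping part at Q* = 9.
TR = 54·9 = 486. TC = 504 + 162 = 666. Profit = 486 − 666 = -$180.
Shutting down would mean losing the fixed cost of $504, so operating at a loss of $180 is better by $324.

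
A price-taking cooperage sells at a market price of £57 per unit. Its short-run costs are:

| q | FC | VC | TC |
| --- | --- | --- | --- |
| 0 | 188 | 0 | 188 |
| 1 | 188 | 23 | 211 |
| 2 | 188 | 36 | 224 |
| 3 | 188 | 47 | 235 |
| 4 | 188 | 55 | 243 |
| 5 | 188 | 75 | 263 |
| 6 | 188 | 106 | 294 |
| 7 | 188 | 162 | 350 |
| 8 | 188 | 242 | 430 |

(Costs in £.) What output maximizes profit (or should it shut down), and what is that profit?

Compute π = P·q − TC at each output: q=0: -188; q=1: -154; q=2: -110; q=3: -64; q=4: -15; q=5: 22; q=6: 48; q=7: 49; q=8: 26.
Profit is maximized at q = 7. AVC there is 162/7 = £23.14 ≤ P, so producing beats shutting down (which would give -£188).

q = 7; profit = £49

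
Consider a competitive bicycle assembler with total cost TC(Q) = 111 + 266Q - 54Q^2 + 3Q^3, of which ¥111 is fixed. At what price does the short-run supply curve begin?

The firm shuts down when price falls below the minimum of average variable cost. AVC = VC/Q = 266 - 54Q + 3Q^2.
dAVC/dQ = -54 + 6Q = 0 gives Q = 9. min AVC = 266 - 54·9 + 3·9^2 = 23.
For P < ¥23 the firm produces nothing.

¥23 per unit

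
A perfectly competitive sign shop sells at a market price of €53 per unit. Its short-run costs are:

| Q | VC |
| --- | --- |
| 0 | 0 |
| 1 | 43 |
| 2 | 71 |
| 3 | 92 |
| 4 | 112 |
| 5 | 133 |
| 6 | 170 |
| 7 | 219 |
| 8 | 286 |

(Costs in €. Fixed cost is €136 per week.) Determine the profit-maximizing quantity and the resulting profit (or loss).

Q = 7; profit = €16

Profit at each row (π = 53Q − TC): Q=0: -136; Q=1: -126; Q=2: -101; Q=3: -69; Q=4: -36; Q=5: -4; Q=6: 12; Q=7: 16; Q=8: 2.
Profit is maximized at Q = 7. AVC there is 219/7 = €31.29 ≤ P, so producing beats shutting down (which would give -€136).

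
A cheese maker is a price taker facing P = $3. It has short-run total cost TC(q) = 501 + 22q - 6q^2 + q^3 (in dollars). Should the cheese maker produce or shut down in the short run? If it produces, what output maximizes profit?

Shut down

Variable cost is VC = 22q - 6q^2 + q^3, so AVC = VC/q = 22 - 6q + q^2 and MC = dTC/dq = 22 - 12q + 3q^2.
AVC is minimized where dAVC/dq = -6 + 2q = 0, at q = 3; min AVC = 22 - 6·3 + 3^2 = $13.
With P < min AVC ($3 < $13), every unit sold adds to the loss.
Best response: produce nothing and absorb the $501 fixed cost.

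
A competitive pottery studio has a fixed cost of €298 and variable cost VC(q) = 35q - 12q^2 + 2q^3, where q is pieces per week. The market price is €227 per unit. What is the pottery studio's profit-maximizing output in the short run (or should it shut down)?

Variable cost is VC = 35q - 12q^2 + 2q^3, so AVC = VC/q = 35 - 12q + 2q^2 and MC = dTC/dq = 35 - 24q + 6q^2.
AVC hits its minimum where MC = AVC, at q = 3, giving min AVC = 35 - 12·3 + 2·3^2 = €17.
P = €227 exceeds min AVC = €17, so the firm stays open.
Solving P = MC: -192 - 24q + 6q^2 = 0 ⇒ q = -4 or 8. On the upward-sloping branch, q* = 8.
Check: AVC at q = 8 is €67 ≤ P, so revenue covers variable cost.
Profit = P·q − TC = 227·8 − 834 = €982.

Produce at q = 8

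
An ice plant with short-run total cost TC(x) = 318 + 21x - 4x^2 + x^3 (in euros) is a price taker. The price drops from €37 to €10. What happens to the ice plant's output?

MC = 21 - 8x + 3x^2; the shutdown threshold is min AVC = €17 (at x = 2).
With P = €37 above the shutdown price, P = MC gives x = 4.
At P = €10 < min AVC = €17, price no longer covers variable cost at any output, so the firm shuts down: x = 0.

Output falls from 4 to 0 (the firm shuts down)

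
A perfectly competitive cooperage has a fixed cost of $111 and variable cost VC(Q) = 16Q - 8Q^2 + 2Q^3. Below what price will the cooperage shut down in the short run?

Short-run supply begins at min AVC. From VC = 16Q - 8Q^2 + 2Q^3, AVC = 16 - 8Q + 2Q^2.
At the minimum of AVC, MC = AVC. MC = 16 - 16Q + 6Q^2; setting MC = AVC gives 4Q^2 - 8Q = 0, so Q = 2. min AVC = 8.
For P < $8 the firm produces nothing.

$8 per unit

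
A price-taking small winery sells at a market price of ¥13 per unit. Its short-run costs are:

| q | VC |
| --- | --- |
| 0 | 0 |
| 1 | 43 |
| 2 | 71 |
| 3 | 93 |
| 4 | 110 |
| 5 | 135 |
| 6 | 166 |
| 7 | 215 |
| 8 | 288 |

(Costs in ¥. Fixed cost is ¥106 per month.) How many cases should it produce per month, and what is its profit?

q = 0 (shut down); profit = -¥106

Tabulate TR − TC: q=0: -106; q=1: -136; q=2: -151; q=3: -160; q=4: -164; q=5: -176; q=6: -194; q=7: -230; q=8: -290.
Profit is highest at q = 0. Equivalently, the lowest AVC in the table is 135/5 ≈ ¥27 at q = 5, and P = ¥13 falls below it — price never covers variable cost, so the firm shuts down and loses only its fixed cost.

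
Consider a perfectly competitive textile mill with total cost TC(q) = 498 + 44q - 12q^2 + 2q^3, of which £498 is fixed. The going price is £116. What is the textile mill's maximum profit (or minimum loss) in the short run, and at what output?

Profit = -£66 at q = 6

AVC = 44 - 12q + 2q^2; min AVC = £26 at q = 3. Since P = £116 ≥ min AVC, the firm produces.
MC = 44 - 24q + 6q^2. Setting P = MC and taking the root on the rising branch gives q* = 6.
TR = 116·6 = 696. TC = 498 + 264 = 762. Profit = 696 − 762 = -£66.
That loss of £66 beats the £498 the firm would lose by shutting down; producing recovers £432 of fixed cost.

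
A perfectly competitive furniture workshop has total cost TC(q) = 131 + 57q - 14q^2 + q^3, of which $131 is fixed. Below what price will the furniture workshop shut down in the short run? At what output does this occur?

$8 per unit, at q = 7

The firm shuts down when price falls below the minimum of average variable cost. AVC = VC/q = 57 - 14q + q^2.
At the minimum of AVC, MC = AVC. MC = 57 - 28q + 3q^2; setting MC = AVC gives 2q^2 - 14q = 0, so q = 7. min AVC = 8.
The firm shuts down for any P below $8.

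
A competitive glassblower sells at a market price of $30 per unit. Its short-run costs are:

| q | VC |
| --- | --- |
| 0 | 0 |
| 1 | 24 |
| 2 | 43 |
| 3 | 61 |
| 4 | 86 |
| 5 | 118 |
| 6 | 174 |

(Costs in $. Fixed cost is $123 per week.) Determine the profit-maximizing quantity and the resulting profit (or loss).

Tabulate TR − TC: q=0: -123; q=1: -117; q=2: -106; q=3: -94; q=4: -89; q=5: -91; q=6: -117.
Profit is maximized at q = 4. AVC there is 86/4 = $21.50 ≤ P, so producing beats shutting down (which would give -$123).

q = 4; profit = -$89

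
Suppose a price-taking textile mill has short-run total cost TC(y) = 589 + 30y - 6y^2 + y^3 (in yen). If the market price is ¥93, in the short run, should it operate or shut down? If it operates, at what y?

Variable cost is VC = 30y - 6y^2 + y^3, so AVC = VC/y = 30 - 6y + y^2 and MC = dTC/dy = 30 - 12y + 3y^2.
AVC is minimized where dAVC/dy = -6 + 2y = 0, at y = 3; min AVC = 30 - 6·3 + 3^2 = ¥21.
P = ¥93 exceeds min AVC = ¥21, so the firm stays open.
P = MC gives -63 - 12y + 3y^2 = 0, with roots -3 and 7. Take the larger (rising MC): y* = 7.
Check: AVC at y = 7 is ¥37 ≤ P, so revenue covers variable cost.
Profit = P·y − TC = 93·7 − 848 = -¥197, a loss, but smaller than the ¥589 fixed cost the firm would lose by shutting down.

Produce at y = 7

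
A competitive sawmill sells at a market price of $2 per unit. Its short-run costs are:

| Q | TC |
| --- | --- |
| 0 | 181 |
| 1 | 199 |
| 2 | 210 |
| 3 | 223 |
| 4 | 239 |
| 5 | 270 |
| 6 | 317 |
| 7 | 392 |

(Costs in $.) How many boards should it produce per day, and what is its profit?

Tabulate TR − TC: Q=0: -181; Q=1: -197; Q=2: -206; Q=3: -217; Q=4: -231; Q=5: -260; Q=6: -305; Q=7: -378.
Profit is highest at Q = 0. Equivalently, the lowest AVC in the table is 42/3 ≈ $14 at Q = 3, and P = $2 falls below it — price never covers variable cost, so the firm shuts down and loses only its fixed cost.

Q = 0 (shut down); profit = -$181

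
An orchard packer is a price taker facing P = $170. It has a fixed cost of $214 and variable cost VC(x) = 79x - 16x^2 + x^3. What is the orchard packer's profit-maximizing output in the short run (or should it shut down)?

From TC, MC = TC'(x) = 79 - 32x + 3x^2 and AVC = VC/x = 79 - 16x + x^2.
The AVC parabola has its vertex at x = 16/2 = 8, where AVC = 79 - 16·8 + 8^2 = $15.
Because $170 ≥ $15, revenue can cover variable cost; the firm operates.
Set P = MC: 170 = 79 - 32x + 3x^2 → -91 - 32x + 3x^2 = 0. The roots are x = -7/3 and x = 13; the profit-maximizing output is on the rising part of MC, so x* = 13.
Check: AVC at x = 13 is $40 ≤ P, so revenue covers variable cost.
Profit = P·x − TC = 170·13 − 734 = $1476.

Produce at x = 13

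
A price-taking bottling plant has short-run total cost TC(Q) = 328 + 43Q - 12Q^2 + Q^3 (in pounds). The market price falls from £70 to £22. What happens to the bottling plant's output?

Output falls from 9 to 7

AVC = 43 - 12Q + Q^2, minimized at Q = 6 where min AVC = £7. MC = 43 - 24Q + 3Q^2.
With P = £70 above the shutdown price, P = MC gives Q = 9.
At P = £22 ≥ min AVC, set P = MC: Q = 7. The firm stays open but cuts output.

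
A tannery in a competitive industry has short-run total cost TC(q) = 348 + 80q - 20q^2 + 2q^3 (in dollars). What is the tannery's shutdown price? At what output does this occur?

The shutdown price is the minimum of AVC. VC = 80q - 20q^2 + 2q^3, so AVC = 80 - 20q + 2q^2.
At the minimum of AVC, MC = AVC. MC = 80 - 40q + 6q^2; setting MC = AVC gives 4q^2 - 20q = 0, so q = 5. min AVC = 30.
So the shutdown price is $30.

$30 per unit, at q = 5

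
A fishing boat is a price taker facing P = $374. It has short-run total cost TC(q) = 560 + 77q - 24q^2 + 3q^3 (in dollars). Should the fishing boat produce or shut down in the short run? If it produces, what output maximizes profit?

Variable cost is VC = 77q - 24q^2 + 3q^3, so AVC = VC/q = 77 - 24q + 3q^2 and MC = dTC/dq = 77 - 48q + 9q^2.
The AVC parabola has its vertex at q = 24/6 = 4, where AVC = 77 - 24·4 + 3·4^2 = $29.
P = $374 exceeds min AVC = $29, so the firm stays open.
Set P = MC: 374 = 77 - 48q + 9q^2 → -297 - 48q + 9q^2 = 0. The roots are q = -11/3 and q = 9; the profit-maximizing output is on the rising part of MC, so q* = 9.
Check: AVC at q = 9 is $104 ≤ P, so revenue covers variable cost.
Profit = P·q − TC = 374·9 − 1496 = $1870.

Produce at q = 9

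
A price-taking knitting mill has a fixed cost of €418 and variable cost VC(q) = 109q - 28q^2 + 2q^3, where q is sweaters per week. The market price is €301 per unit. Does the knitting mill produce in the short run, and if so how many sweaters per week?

Variable cost is VC = 109q - 28q^2 + 2q^3, so AVC = VC/q = 109 - 28q + 2q^2 and MC = dTC/dq = 109 - 56q + 6q^2.
The AVC parabola has its vertex at q = 28/4 = 7, where AVC = 109 - 28·7 + 2·7^2 = €11.
P = €301 exceeds min AVC = €11, so the firm stays open.
Solving P = MC: -192 - 56q + 6q^2 = 0 ⇒ q = -8/3 or 12. On the upward-sloping branch, q* = 12.
Check: AVC at q = 12 is €61 ≤ P, so revenue covers variable cost.
Profit = P·q − TC = 301·12 − 1150 = €2462.

Produce at q = 12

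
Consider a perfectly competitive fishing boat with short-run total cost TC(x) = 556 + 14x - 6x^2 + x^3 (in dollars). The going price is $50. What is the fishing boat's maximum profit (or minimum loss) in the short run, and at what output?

AVC = 14 - 6x + x^2; min AVC = $5 at x = 3. Since P = $50 ≥ min AVC, the firm produces.
MC = 14 - 12x + 3x^2. Setting P = MC and taking the root on the rising branch gives x* = 6.
TR = 50·6 = 300. TC = 556 + 84 = 640. Profit = 300 − 640 = -$340.
That loss of $340 beats the $556 the firm would lose by shutting down; producing recovers $216 of fixed cost.

Profit = -$340 at x = 6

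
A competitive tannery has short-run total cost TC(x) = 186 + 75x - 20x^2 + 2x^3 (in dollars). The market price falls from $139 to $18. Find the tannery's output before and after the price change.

MC = 75 - 40x + 6x^2; the shutdown threshold is min AVC = $25 (at x = 5).
With P = $139 above the shutdown price, P = MC gives x = 8.
At P = $18 < min AVC = $25, price no longer covers variable cost at any output, so the firm shuts down: x = 0.

Output falls from 8 to 0 (the firm shuts down)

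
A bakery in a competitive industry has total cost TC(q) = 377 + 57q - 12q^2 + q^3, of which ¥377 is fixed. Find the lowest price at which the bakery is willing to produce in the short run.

The shutdown price is the minimum of AVC. VC = 57q - 12q^2 + q^3, so AVC = 57 - 12q + q^2.
At the minimum of AVC, MC = AVC. MC = 57 - 24q + 3q^2; setting MC = AVC gives 2q^2 - 12q = 0, so q = 6. min AVC = 21.
The firm shuts down for any P below ¥21.

¥21 per unit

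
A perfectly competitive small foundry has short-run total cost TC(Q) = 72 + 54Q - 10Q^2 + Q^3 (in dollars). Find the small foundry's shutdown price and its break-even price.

Shutdown price = $29; break-even price = $42

AVC = 54 - 10Q + Q^2; minimized at Q = 5, giving min AVC = $29. That is the shutdown price.
ATC = 72/Q + 54 - 10Q + Q^2. Setting dATC/dQ = −72/Q^2 − 10 + 2Q = 0 gives Q = 6 (since 2·6^3 − 10·6^2 = 72).
min ATC = 72/6 + 54 − 10·6 + 6^2 = $42. That is the break-even price.
For $29 ≤ P < $42 the firm produces at a loss; below $29 it shuts down.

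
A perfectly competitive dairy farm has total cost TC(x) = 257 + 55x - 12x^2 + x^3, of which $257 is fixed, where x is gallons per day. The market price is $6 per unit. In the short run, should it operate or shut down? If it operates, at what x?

From TC, MC = TC'(x) = 55 - 24x + 3x^2 and AVC = VC/x = 55 - 12x + x^2.
AVC hits its minimum where MC = AVC, at x = 6, giving min AVC = 55 - 12·6 + 6^2 = $19.
P = $6 lies below min AVC = $19; no output level covers variable cost.
The firm minimizes its loss by shutting down and losing only its fixed cost of $257.

Shut down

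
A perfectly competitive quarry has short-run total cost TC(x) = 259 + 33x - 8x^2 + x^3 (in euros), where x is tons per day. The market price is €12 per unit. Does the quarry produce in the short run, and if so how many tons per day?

Strip out fixed cost: VC = 33x - 8x^2 + x^3. Then AVC = 33 - 8x + x^2 and MC = 33 - 16x + 3x^2.
The AVC parabola has its vertex at x = 8/2 = 4, where AVC = 33 - 8·4 + 4^2 = €17.
Since P = €12 < min AVC = €17, price fails to cover variable cost at any output.
Shutting down limits the loss to fixed cost, €259.

Shut down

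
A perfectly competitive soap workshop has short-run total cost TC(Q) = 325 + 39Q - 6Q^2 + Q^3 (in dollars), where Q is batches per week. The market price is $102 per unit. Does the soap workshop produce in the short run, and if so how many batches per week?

Produce at Q = 7

From TC, MC = TC'(Q) = 39 - 12Q + 3Q^2 and AVC = VC/Q = 39 - 6Q + Q^2.
The AVC parabola has its vertex at Q = 6/2 = 3, where AVC = 39 - 6·3 + 3^2 = $30.
P = $102 exceeds min AVC = $30, so the firm stays open.
Solving P = MC: -63 - 12Q + 3Q^2 = 0 ⇒ Q = -3 or 7. On the upward-sloping branch, Q* = 7.
Check: AVC at Q = 7 is $46 ≤ P, so revenue covers variable cost.
Profit = P·Q − TC = 102·7 − 647 = $67.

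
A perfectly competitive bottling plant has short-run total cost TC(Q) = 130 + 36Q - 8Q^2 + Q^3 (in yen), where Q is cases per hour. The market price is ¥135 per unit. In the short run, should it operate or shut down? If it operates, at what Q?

Produce at Q = 9

Variable cost is VC = 36Q - 8Q^2 + Q^3, so AVC = VC/Q = 36 - 8Q + Q^2 and MC = dTC/dQ = 36 - 16Q + 3Q^2.
The AVC parabola has its vertex at Q = 8/2 = 4, where AVC = 36 - 8·4 + 4^2 = ¥20.
Because ¥135 ≥ ¥20, revenue can cover variable cost; the firm operates.
P = MC gives -99 - 16Q + 3Q^2 = 0, with roots -11/3 and 9. Take the larger (rising MC): Q* = 9.
Check: AVC at Q = 9 is ¥45 ≤ P, so revenue covers variable cost.
Profit = P·Q − TC = 135·9 − 535 = ¥680.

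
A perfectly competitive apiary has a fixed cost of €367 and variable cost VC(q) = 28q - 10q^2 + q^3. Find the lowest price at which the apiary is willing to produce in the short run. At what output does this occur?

€3 per unit, at q = 5

The firm shuts down when price falls below the minimum of average variable cost. AVC = VC/q = 28 - 10q + q^2.
At the minimum of AVC, MC = AVC. MC = 28 - 20q + 3q^2; setting MC = AVC gives 2q^2 - 10q = 0, so q = 5. min AVC = 3.
For P < €3 the firm produces nothing.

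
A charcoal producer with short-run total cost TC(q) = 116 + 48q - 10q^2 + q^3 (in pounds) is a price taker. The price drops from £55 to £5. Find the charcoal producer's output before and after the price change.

Output falls from 7 to 0 (the firm shuts down)

AVC = 48 - 10q + q^2, minimized at q = 5 where min AVC = £23. MC = 48 - 20q + 3q^2.
With P = £55 above the shutdown price, P = MC gives q = 7.
At P = £5 < min AVC = £23, price no longer covers variable cost at any output, so the firm shuts down: q = 0.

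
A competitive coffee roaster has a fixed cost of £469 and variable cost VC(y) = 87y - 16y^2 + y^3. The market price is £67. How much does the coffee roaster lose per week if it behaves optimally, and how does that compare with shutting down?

AVC = 87 - 16y + y^2; min AVC = £23 at y = 8. Since P = £67 ≥ min AVC, the firm produces.
With MC = 87 - 32y + 3y^2, P = MC on the upward-sloping part at y* = 10.
TR = 67·10 = 670. TC = 469 + 270 = 739. Profit = 670 − 739 = -£69.
Shutting down would mean losing the fixed cost of £469, so operating at a loss of £69 is better by £400.

Profit = -£69 at y = 10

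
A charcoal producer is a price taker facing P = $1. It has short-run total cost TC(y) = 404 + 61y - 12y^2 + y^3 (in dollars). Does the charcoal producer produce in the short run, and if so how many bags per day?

Variable cost is VC = 61y - 12y^2 + y^3, so AVC = VC/y = 61 - 12y + y^2 and MC = dTC/dy = 61 - 24y + 3y^2.
AVC hits its minimum where MC = AVC, at y = 6, giving min AVC = 61 - 12·6 + 6^2 = $25.
With P < min AVC ($1 < $25), every unit sold adds to the loss.
Shutting down limits the loss to fixed cost, $404.

Shut down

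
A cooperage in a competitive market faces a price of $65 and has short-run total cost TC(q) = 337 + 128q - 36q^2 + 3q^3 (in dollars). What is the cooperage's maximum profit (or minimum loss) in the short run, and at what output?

Profit = -$43 at q = 7

AVC = 128 - 36q + 3q^2; min AVC = $20 at q = 6. Since P = $65 ≥ min AVC, the firm produces.
With MC = 128 - 72q + 9q^2, P = MC on the upward-sloping part at q* = 7.
TR = 65·7 = 455. TC = 337 + 161 = 498. Profit = 455 − 498 = -$43.
By producing, the firm covers all variable cost plus $294 of fixed cost; shutting down would lose the full $337.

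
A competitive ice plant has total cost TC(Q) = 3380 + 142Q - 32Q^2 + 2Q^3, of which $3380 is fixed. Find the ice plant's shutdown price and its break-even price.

Shutdown price = min AVC. AVC = 142 - 32Q + 2Q^2, with vertex at Q = 8 and minimum $14.
ATC = 3380/Q + 142 - 32Q + 2Q^2. Setting dATC/dQ = −3380/Q^2 − 32 + 4Q = 0 gives Q = 13 (since 4·13^3 − 32·13^2 = 3380).
min ATC = 3380/13 + 142 − 32·13 + 2·13^2 = $324. That is the break-even price.
For $14 ≤ P < $324 the firm produces at a loss; below $14 it shuts down.

Shutdown price = $14; break-even price = $324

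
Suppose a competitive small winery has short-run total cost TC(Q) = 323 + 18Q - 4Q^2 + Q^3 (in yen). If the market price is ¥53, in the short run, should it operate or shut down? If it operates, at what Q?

Produce at Q = 5

Variable cost is VC = 18Q - 4Q^2 + Q^3, so AVC = VC/Q = 18 - 4Q + Q^2 and MC = dTC/dQ = 18 - 8Q + 3Q^2.
AVC hits its minimum where MC = AVC, at Q = 2, giving min AVC = 18 - 4·2 + 2^2 = ¥14.
Because ¥53 ≥ ¥14, revenue can cover variable cost; the firm operates.
Solving P = MC: -35 - 8Q + 3Q^2 = 0 ⇒ Q = -7/3 or 5. On the upward-sloping branch, Q* = 5.
Check: AVC at Q = 5 is ¥23 ≤ P, so revenue covers variable cost.
Profit = P·Q − TC = 53·5 − 438 = -¥173, a loss, but smaller than the ¥323 fixed cost the firm would lose by shutting down.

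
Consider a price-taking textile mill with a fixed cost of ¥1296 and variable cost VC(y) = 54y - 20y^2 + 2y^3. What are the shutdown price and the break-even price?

Shutdown price = ¥4; break-even price = ¥180

Shutdown price = min AVC. AVC = 54 - 20y + 2y^2, with vertex at y = 5 and minimum ¥4.
ATC = 1296/y + 54 - 20y + 2y^2. Setting dATC/dy = −1296/y^2 − 20 + 4y = 0 gives y = 9 (since 4·9^3 − 20·9^2 = 1296).
min ATC = 1296/9 + 54 − 20·9 + 2·9^2 = ¥180. That is the break-even price.
Between these two prices the firm operates at a loss; above ¥180 it earns a profit.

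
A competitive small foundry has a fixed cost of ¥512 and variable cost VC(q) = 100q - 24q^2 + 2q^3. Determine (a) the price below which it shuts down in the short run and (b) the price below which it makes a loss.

Shutdown price = ¥28; break-even price = ¥100

Shutdown price = min AVC. AVC = 100 - 24q + 2q^2, with vertex at q = 6 and minimum ¥28.
ATC = 512/q + 100 - 24q + 2q^2. Setting dATC/dq = −512/q^2 − 24 + 4q = 0 gives q = 8 (since 4·8^3 − 24·8^2 = 512).
min ATC = 512/8 + 100 − 24·8 + 2·8^2 = ¥100. That is the break-even price.
Between these two prices the firm operates at a loss; above ¥100 it earns a profit.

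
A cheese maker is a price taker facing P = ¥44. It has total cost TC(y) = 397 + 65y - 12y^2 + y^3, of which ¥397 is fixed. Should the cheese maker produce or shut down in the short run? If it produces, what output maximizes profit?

Variable cost is VC = 65y - 12y^2 + y^3, so AVC = VC/y = 65 - 12y + y^2 and MC = dTC/dy = 65 - 24y + 3y^2.
AVC hits its minimum where MC = AVC, at y = 6, giving min AVC = 65 - 12·6 + 6^2 = ¥29.
Since P = ¥44 ≥ min AVC = ¥29, price covers variable cost and the firm should produce.
Solving P = MC: 21 - 24y + 3y^2 = 0 ⇒ y = 1 or 7. On the upward-sloping branch, y* = 7.
Check: AVC at y = 7 is ¥30 ≤ P, so revenue covers variable cost.
Profit = P·y − TC = 44·7 − 607 = -¥299, a loss, but smaller than the ¥397 fixed cost the firm would lose by shutting down.

Produce at y = 7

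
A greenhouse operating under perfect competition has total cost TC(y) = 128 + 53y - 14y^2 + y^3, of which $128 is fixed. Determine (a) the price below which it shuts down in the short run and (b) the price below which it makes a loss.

Shutdown price = $4; break-even price = $21

Shutdown price = min AVC. AVC = 53 - 14y + y^2, with vertex at y = 7 and minimum $4.
ATC = 128/y + 53 - 14y + y^2. Setting dATC/dy = −128/y^2 − 14 + 2y = 0 gives y = 8 (since 2·8^3 − 14·8^2 = 128).
min ATC = 128/8 + 53 − 14·8 + 8^2 = $21. That is the break-even price.
Between these two prices the firm operates at a loss; above $21 it earns a profit.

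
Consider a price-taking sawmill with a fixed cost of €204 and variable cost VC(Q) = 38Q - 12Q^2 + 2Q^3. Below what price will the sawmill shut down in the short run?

The firm shuts down when price falls below the minimum of average variable cost. AVC = VC/Q = 38 - 12Q + 2Q^2.
At the minimum of AVC, MC = AVC. MC = 38 - 24Q + 6Q^2; setting MC = AVC gives 4Q^2 - 12Q = 0, so Q = 3. min AVC = 20.
For P < €20 the firm produces nothing.

€20 per unit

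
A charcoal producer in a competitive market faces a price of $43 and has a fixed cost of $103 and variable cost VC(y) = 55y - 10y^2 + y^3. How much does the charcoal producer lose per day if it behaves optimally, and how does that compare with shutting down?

Profit = -$31 at y = 6

AVC = 55 - 10y + y^2; min AVC = $30 at y = 5. Since P = $43 ≥ min AVC, the firm produces.
With MC = 55 - 20y + 3y^2, P = MC on the upward-sloping part at y* = 6.
TR = 43·6 = 258. TC = 103 + 186 = 289. Profit = 258 − 289 = -$31.
That loss of $31 beats the $103 the firm would lose by shutting down; producing recovers $72 of fixed cost.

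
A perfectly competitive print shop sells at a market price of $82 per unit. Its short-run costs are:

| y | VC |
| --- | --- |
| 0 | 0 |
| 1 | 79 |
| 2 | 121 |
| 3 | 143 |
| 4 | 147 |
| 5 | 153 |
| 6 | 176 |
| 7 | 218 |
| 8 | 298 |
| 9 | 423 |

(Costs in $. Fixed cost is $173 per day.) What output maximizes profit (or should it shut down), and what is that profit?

y = 8; profit = $185

Tabulate TR − TC: y=0: -173; y=1: -170; y=2: -130; y=3: -70; y=4: 8; y=5: 84; y=6: 143; y=7: 183; y=8: 185; y=9: 142.
Profit is maximized at y = 8. AVC there is 298/8 = $37.25 ≤ P, so producing beats shutting down (which would give -$173).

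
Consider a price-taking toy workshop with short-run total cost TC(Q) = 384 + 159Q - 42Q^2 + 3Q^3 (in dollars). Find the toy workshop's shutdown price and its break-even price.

Shutdown price = $12; break-even price = $63

AVC = 159 - 42Q + 3Q^2; minimized at Q = 7, giving min AVC = $12. That is the shutdown price.
ATC = 384/Q + 159 - 42Q + 3Q^2. Setting dATC/dQ = −384/Q^2 − 42 + 6Q = 0 gives Q = 8 (since 6·8^3 − 42·8^2 = 384).
min ATC = 384/8 + 159 − 42·8 + 3·8^2 = $63. That is the break-even price.
For $12 ≤ P < $63 the firm produces at a loss; below $12 it shuts down.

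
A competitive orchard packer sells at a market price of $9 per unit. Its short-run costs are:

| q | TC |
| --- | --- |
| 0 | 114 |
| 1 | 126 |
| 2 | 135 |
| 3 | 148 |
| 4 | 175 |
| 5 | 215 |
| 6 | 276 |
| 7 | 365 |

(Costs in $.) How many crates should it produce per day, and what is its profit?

q = 0 (shut down); profit = -$114

Tabulate TR − TC: q=0: -114; q=1: -117; q=2: -117; q=3: -121; q=4: -139; q=5: -170; q=6: -222; q=7: -302.
Profit is highest at q = 0. Equivalently, the lowest AVC in the table is 21/2 ≈ $10.50 at q = 2, and P = $9 falls below it — price never covers variable cost, so the firm shuts down and loses only its fixed cost.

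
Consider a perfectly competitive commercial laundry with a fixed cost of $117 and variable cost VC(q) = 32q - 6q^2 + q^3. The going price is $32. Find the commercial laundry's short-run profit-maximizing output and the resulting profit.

AVC = 32 - 6q + q^2; min AVC = $23 at q = 3. Since P = $32 ≥ min AVC, the firm produces.
With MC = 32 - 12q + 3q^2, P = MC on the upward-sloping part at q* = 4.
TR = 32·4 = 128. TC = 117 + 96 = 213. Profit = 128 − 213 = -$85.
That loss of $85 beats the $117 the firm would lose by shutting down; producing recovers $32 of fixed cost.

Profit = -$85 at q = 4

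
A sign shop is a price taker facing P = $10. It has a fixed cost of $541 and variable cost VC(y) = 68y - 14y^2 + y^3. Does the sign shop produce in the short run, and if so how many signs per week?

Strip out fixed cost: VC = 68y - 14y^2 + y^3. Then AVC = 68 - 14y + y^2 and MC = 68 - 28y + 3y^2.
The AVC parabola has its vertex at y = 14/2 = 7, where AVC = 68 - 14·7 + 7^2 = $19.
With P < min AVC ($10 < $19), every unit sold adds to the loss.
Shutting down limits the loss to fixed cost, $541.

Shut down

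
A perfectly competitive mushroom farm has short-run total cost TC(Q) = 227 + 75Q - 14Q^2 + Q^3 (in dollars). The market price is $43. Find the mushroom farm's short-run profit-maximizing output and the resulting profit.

AVC = 75 - 14Q + Q^2 has its minimum $26 at Q = 7; price $43 clears that bar, so the firm operates.
With MC = 75 - 28Q + 3Q^2, P = MC on the upward-sloping part at Q* = 8.
TR = 43·8 = 344. TC = 227 + 216 = 443. Profit = 344 − 443 = -$99.
That loss of $99 beats the $227 the firm would lose by shutting down; producing recovers $128 of fixed cost.

Profit = -$99 at Q = 8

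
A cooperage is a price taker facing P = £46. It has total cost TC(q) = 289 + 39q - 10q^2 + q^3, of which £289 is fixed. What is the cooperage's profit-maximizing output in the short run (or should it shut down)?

Strip out fixed cost: VC = 39q - 10q^2 + q^3. Then AVC = 39 - 10q + q^2 and MC = 39 - 20q + 3q^2.
AVC is minimized where dAVC/dq = -10 + 2q = 0, at q = 5; min AVC = 39 - 10·5 + 5^2 = £14.
Because £46 ≥ £14, revenue can cover variable cost; the firm operates.
Set P = MC: 46 = 39 - 20q + 3q^2 → -7 - 20q + 3q^2 = 0. The roots are q = -1/3 and q = 7; the profit-maximizing output is on the rising part of MC, so q* = 7.
Check: AVC at q = 7 is £18 ≤ P, so revenue covers variable cost.
Profit = P·q − TC = 46·7 − 415 = -£93, a loss, but smaller than the £289 fixed cost the firm would lose by shutting down.

Produce at q = 7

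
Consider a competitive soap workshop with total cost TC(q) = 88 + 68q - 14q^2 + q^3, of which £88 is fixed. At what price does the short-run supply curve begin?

£19 per unit

The firm shuts down when price falls below the minimum of average variable cost. AVC = VC/q = 68 - 14q + q^2.
At the minimum of AVC, MC = AVC. MC = 68 - 28q + 3q^2; setting MC = AVC gives 2q^2 - 14q = 0, so q = 7. min AVC = 19.
The firm shuts down for any P below £19.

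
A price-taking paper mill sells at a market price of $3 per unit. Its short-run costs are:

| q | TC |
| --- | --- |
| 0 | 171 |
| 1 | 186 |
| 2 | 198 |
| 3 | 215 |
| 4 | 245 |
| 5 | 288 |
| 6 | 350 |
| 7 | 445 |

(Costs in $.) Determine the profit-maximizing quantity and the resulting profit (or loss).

q = 0 (shut down); profit = -$171

Profit at each row (π = 3q − TC): q=0: -171; q=1: -183; q=2: -192; q=3: -206; q=4: -233; q=5: -273; q=6: -332; q=7: -424.
Profit is highest at q = 0. Equivalently, the lowest AVC in the table is 27/2 ≈ $13.50 at q = 2, and P = $3 falls below it — price never covers variable cost, so the firm shuts down and loses only its fixed cost.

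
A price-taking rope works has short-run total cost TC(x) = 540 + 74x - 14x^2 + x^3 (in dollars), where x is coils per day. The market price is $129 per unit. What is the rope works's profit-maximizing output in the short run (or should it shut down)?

From TC, MC = TC'(x) = 74 - 28x + 3x^2 and AVC = VC/x = 74 - 14x + x^2.
AVC hits its minimum where MC = AVC, at x = 7, giving min AVC = 74 - 14·7 + 7^2 = $25.
Since P = $129 ≥ min AVC = $25, price covers variable cost and the firm should produce.
Set P = MC: 129 = 74 - 28x + 3x^2 → -55 - 28x + 3x^2 = 0. The roots are x = -5/3 and x = 11; the profit-maximizing output is on the rising part of MC, so x* = 11.
Check: AVC at x = 11 is $41 ≤ P, so revenue covers variable cost.
Profit = P·x − TC = 129·11 − 991 = $428.

Produce at x = 11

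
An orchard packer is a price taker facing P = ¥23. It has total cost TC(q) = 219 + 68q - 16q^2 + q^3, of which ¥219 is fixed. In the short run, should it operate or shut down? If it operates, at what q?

Strip out fixed cost: VC = 68q - 16q^2 + q^3. Then AVC = 68 - 16q + q^2 and MC = 68 - 32q + 3q^2.
AVC is minimized where dAVC/dq = -16 + 2q = 0, at q = 8; min AVC = 68 - 16·8 + 8^2 = ¥4.
Because ¥23 ≥ ¥4, revenue can cover variable cost; the firm operates.
P = MC gives 45 - 32q + 3q^2 = 0, with roots 5/3 and 9. Take the larger (rising MC): q* = 9.
Check: AVC at q = 9 is ¥5 ≤ P, so revenue covers variable cost.
Profit = P·q − TC = 23·9 − 264 = -¥57, a loss, but smaller than the ¥219 fixed cost the firm would lose by shutting down.

Produce at q = 9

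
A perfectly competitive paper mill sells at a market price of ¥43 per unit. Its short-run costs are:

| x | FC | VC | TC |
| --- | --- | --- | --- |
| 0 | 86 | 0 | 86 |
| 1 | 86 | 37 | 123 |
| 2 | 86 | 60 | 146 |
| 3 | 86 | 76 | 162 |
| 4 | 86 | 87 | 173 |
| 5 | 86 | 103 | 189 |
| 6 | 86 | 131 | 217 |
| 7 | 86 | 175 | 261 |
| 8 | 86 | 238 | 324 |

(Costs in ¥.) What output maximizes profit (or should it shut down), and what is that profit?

Profit at each row (π = 43x − TC): x=0: -86; x=1: -80; x=2: -60; x=3: -33; x=4: -1; x=5: 26; x=6: 41; x=7: 40; x=8: 20.
Profit is maximized at x = 6. AVC there is 131/6 = ¥21.83 ≤ P, so producing beats shutting down (which would give -¥86).

x = 6; profit = ¥41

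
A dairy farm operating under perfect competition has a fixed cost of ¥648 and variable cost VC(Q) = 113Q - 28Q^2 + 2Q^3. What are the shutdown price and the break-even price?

Shutdown price = ¥15; break-even price = ¥95

Shutdown price = min AVC. AVC = 113 - 28Q + 2Q^2, with vertex at Q = 7 and minimum ¥15.
ATC = 648/Q + 113 - 28Q + 2Q^2. Setting dATC/dQ = −648/Q^2 − 28 + 4Q = 0 gives Q = 9 (since 4·9^3 − 28·9^2 = 648).
min ATC = 648/9 + 113 − 28·9 + 2·9^2 = ¥95. That is the break-even price.
For ¥15 ≤ P < ¥95 the firm produces at a loss; below ¥15 it shuts down.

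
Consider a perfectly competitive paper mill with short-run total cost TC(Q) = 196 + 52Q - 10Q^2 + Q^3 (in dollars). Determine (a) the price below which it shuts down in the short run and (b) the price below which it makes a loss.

Shutdown price = min AVC. AVC = 52 - 10Q + Q^2, with vertex at Q = 5 and minimum $27.
ATC = 196/Q + 52 - 10Q + Q^2. Setting dATC/dQ = −196/Q^2 − 10 + 2Q = 0 gives Q = 7 (since 2·7^3 − 10·7^2 = 196).
min ATC = 196/7 + 52 − 10·7 + 7^2 = $59. That is the break-even price.
For $27 ≤ P < $59 the firm produces at a loss; below $27 it shuts down.

Shutdown price = $27; break-even price = $59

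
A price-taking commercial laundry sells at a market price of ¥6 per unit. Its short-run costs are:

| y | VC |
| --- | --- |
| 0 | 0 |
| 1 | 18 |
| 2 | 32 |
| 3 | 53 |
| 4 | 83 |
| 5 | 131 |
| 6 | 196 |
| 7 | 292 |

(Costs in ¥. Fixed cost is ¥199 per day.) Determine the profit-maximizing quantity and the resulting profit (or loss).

Profit at each row (π = 6y − TC): y=0: -199; y=1: -211; y=2: -219; y=3: -234; y=4: -258; y=5: -300; y=6: -359; y=7: -449.
Profit is highest at y = 0. Equivalently, the lowest AVC in the table is 32/2 ≈ ¥16 at y = 2, and P = ¥6 falls below it — price never covers variable cost, so the firm shuts down and loses only its fixed cost.

y = 0 (shut down); profit = -¥199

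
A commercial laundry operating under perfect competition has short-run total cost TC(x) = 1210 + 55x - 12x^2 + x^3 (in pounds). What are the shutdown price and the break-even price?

AVC = 55 - 12x + x^2; minimized at x = 6, giving min AVC = £19. That is the shutdown price.
ATC = 1210/x + 55 - 12x + x^2. Setting dATC/dx = −1210/x^2 − 12 + 2x = 0 gives x = 11 (since 2·11^3 − 12·11^2 = 1210).
min ATC = 1210/11 + 55 − 12·11 + 11^2 = £154. That is the break-even price.
For £19 ≤ P < £154 the firm produces at a loss; below £19 it shuts down.

Shutdown price = £19; break-even price = £154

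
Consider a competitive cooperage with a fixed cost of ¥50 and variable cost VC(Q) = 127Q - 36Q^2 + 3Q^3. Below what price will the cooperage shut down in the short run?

The shutdown price is the minimum of AVC. VC = 127Q - 36Q^2 + 3Q^3, so AVC = 127 - 36Q + 3Q^2.
At the minimum of AVC, MC = AVC. MC = 127 - 72Q + 9Q^2; setting MC = AVC gives 6Q^2 - 36Q = 0, so Q = 6. min AVC = 19.
So the shutdown price is ¥19.

¥19 per unit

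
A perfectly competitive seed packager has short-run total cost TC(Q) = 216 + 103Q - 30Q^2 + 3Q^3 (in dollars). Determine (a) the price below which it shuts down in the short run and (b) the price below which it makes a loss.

Shutdown price = min AVC. AVC = 103 - 30Q + 3Q^2, with vertex at Q = 5 and minimum $28.
ATC = 216/Q + 103 - 30Q + 3Q^2. Setting dATC/dQ = −216/Q^2 − 30 + 6Q = 0 gives Q = 6 (since 6·6^3 − 30·6^2 = 216).
min ATC = 216/6 + 103 − 30·6 + 3·6^2 = $67. That is the break-even price.
For $28 ≤ P < $67 the firm produces at a loss; below $28 it shuts down.

Shutdown price = $28; break-even price = $67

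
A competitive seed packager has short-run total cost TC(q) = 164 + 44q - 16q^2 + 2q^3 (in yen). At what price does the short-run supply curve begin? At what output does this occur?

¥12 per unit, at q = 4

The firm shuts down when price falls below the minimum of average variable cost. AVC = VC/q = 44 - 16q + 2q^2.
dAVC/dq = -16 + 4q = 0 gives q = 4. min AVC = 44 - 16·4 + 2·4^2 = 12.
For P < ¥12 the firm produces nothing.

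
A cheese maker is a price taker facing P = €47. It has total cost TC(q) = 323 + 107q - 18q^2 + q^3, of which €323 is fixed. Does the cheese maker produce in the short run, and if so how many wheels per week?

Variable cost is VC = 107q - 18q^2 + q^3, so AVC = VC/q = 107 - 18q + q^2 and MC = dTC/dq = 107 - 36q + 3q^2.
AVC hits its minimum where MC = AVC, at q = 9, giving min AVC = 107 - 18·9 + 9^2 = €26.
P = €47 exceeds min AVC = €26, so the firm stays open.
P = MC gives 60 - 36q + 3q^2 = 0, with roots 2 and 10. Take the larger (rising MC): q* = 10.
Check: AVC at q = 10 is €27 ≤ P, so revenue covers variable cost.
Profit = P·q − TC = 47·10 − 593 = -€123, a loss, but smaller than the €323 fixed cost the firm would lose by shutting down.

Produce at q = 10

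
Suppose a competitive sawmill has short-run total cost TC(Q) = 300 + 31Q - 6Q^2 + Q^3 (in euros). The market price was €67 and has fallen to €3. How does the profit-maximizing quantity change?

AVC = 31 - 6Q + Q^2, minimized at Q = 3 where min AVC = €22. MC = 31 - 12Q + 3Q^2.
With P = €67 above the shutdown price, P = MC gives Q = 6.
At P = €3 < min AVC = €22, price no longer covers variable cost at any output, so the firm shuts down: Q = 0.

Output falls from 6 to 0 (the firm shuts down)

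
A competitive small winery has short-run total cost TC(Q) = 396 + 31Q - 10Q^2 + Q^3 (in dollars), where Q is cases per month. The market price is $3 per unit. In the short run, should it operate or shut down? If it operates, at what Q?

Variable cost is VC = 31Q - 10Q^2 + Q^3, so AVC = VC/Q = 31 - 10Q + Q^2 and MC = dTC/dQ = 31 - 20Q + 3Q^2.
The AVC parabola has its vertex at Q = 10/2 = 5, where AVC = 31 - 10·5 + 5^2 = $6.
With P < min AVC ($3 < $6), every unit sold adds to the loss.
Best response: produce nothing and absorb the $396 fixed cost.

Shut down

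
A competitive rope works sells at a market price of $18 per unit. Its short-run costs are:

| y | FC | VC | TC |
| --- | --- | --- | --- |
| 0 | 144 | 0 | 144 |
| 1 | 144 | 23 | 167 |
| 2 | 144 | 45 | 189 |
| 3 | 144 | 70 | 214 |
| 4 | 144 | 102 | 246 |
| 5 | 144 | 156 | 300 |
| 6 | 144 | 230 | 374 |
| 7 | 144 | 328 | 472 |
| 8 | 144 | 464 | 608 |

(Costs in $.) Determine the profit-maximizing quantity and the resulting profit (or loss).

y = 0 (shut down); profit = -$144

Tabulate TR − TC: y=0: -144; y=1: -149; y=2: -153; y=3: -160; y=4: -174; y=5: -210; y=6: -266; y=7: -346; y=8: -464.
Profit is highest at y = 0. Equivalently, the lowest AVC in the table is 45/2 ≈ $22.50 at y = 2, and P = $18 falls below it — price never covers variable cost, so the firm shuts down and loses only its fixed cost.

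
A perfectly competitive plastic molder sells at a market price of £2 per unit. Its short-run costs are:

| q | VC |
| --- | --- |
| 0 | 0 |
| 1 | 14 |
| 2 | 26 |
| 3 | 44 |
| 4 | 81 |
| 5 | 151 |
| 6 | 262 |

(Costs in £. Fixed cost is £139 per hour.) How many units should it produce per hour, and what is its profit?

Profit at each row (π = 2q − TC): q=0: -139; q=1: -151; q=2: -161; q=3: -177; q=4: -212; q=5: -280; q=6: -389.
Profit is highest at q = 0. Equivalently, the lowest AVC in the table is 26/2 ≈ £13 at q = 2, and P = £2 falls below it — price never covers variable cost, so the firm shuts down and loses only its fixed cost.

q = 0 (shut down); profit = -£139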